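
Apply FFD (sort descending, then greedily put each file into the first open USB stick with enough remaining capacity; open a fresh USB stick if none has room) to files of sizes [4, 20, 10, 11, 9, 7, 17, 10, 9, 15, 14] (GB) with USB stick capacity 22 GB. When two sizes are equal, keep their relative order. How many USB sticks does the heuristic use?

Sorted descending: 20, 17, 15, 14, 11, 10, 10, 9, 9, 7, 4.
  20 → USB stick 1 (new)  [load 20/22]
  17 → USB stick 2 (new)  [load 17/22]
  15 → USB stick 3 (new)  [load 15/22]
  14 → USB stick 4 (new)  [load 14/22]
  11 → USB stick 5 (new)  [load 11/22]
  10 → USB stick 5  [load 21/22]
  10 → USB stick 6 (new)  [load 10/22]
  9 → USB stick 6  [load 19/22]
  9 → USB stick 7 (new)  [load 9/22]
  7 → USB stick 3  [load 22/22]
  4 → USB stick 2  [load 21/22]
7 USB sticks opened.

7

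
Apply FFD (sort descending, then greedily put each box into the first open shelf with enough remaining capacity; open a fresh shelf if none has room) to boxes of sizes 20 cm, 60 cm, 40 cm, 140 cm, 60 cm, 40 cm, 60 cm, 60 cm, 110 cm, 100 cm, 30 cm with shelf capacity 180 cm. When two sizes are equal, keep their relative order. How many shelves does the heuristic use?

5

Sorted descending: 140, 110, 100, 60, 60, 60, 60, 40, 40, 30, 20.
  140 → shelf 1 (new)  [load 140/180]
  110 → shelf 2 (new)  [load 110/180]
  100 → shelf 3 (new)  [load 100/180]
  60 → shelf 2  [load 170/180]
  60 → shelf 3  [load 160/180]
  60 → shelf 4 (new)  [load 60/180]
  60 → shelf 4  [load 120/180]
  40 → shelf 1  [load 180/180]
  40 → shelf 4  [load 160/180]
  30 → shelf 5 (new)  [load 30/180]
  20 → shelf 3  [load 180/180]
5 shelves opened.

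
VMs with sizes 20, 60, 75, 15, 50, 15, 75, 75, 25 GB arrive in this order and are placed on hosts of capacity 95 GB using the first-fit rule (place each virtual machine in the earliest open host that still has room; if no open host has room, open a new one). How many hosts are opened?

  20 → host 1 (new)  [load 20/95]
  60 → host 1  [load 80/95]
  75 → host 2 (new)  [load 75/95]
  15 → host 1  [load 95/95]
  50 → host 3 (new)  [load 50/95]
  15 → host 2  [load 90/95]
  75 → host 4 (new)  [load 75/95]
  75 → host 5 (new)  [load 75/95]
  25 → host 3  [load 75/95]
5 hosts opened.

5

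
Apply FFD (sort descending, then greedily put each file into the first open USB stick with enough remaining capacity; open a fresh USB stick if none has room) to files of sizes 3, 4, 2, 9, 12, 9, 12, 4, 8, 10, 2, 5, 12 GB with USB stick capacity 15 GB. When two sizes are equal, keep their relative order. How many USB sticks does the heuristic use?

7

Sorted descending: 12, 12, 12, 10, 9, 9, 8, 5, 4, 4, 3, 2, 2.
  12 → USB stick 1 (new)  [load 12/15]
  12 → USB stick 2 (new)  [load 12/15]
  12 → USB stick 3 (new)  [load 12/15]
  10 → USB stick 4 (new)  [load 10/15]
  9 → USB stick 5 (new)  [load 9/15]
  9 → USB stick 6 (new)  [load 9/15]
  8 → USB stick 7 (new)  [load 8/15]
  5 → USB stick 4  [load 15/15]
  4 → USB stick 5  [load 13/15]
  4 → USB stick 6  [load 13/15]
  3 → USB stick 1  [load 15/15]
  2 → USB stick 2  [load 14/15]
  2 → USB stick 3  [load 14/15]
7 USB sticks opened.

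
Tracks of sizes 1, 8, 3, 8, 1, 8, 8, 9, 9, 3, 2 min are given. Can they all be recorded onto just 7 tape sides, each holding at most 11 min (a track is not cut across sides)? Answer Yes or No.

A valid assignment using 6 tape sides:
  side 1: 9 + 2 = 11
  side 2: 9 + 1 + 1 = 11
  side 3: 8 + 3 = 11
  side 4: 8 + 3 = 11
  side 5: 8 = 8
  side 6: 8 = 8
That uses only 6 ≤ 7, so 7 tape sides are enough.

Yes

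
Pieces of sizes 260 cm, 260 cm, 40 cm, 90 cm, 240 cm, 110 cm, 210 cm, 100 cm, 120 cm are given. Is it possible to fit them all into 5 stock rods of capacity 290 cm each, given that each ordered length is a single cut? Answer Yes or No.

No

Total = 1430 cm; ⌈1430/290⌉ = 5.
The bound of 5 does not rule out 5, but exhaustive search shows no assignment into 5 stock rods of capacity 290 cm exists — the minimum is 6.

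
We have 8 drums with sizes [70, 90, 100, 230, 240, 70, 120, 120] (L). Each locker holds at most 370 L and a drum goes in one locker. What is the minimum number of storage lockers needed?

Total = 240 + 230 + 120 + 120 + 100 + 90 + 70 + 70 = 1040 L.
Lower bound: ⌈1040/370⌉ = 3 storage lockers.
A packing using 3 storage lockers:
  locker 1: 240 + 120 = 360
  locker 2: 230 + 120 = 350
  locker 3: 100 + 90 + 70 + 70 = 330
This matches the lower bound, so 3 is optimal.

3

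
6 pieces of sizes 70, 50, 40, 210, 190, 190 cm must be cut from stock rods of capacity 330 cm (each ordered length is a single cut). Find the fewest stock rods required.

Total = 210 + 190 + 190 + 70 + 50 + 40 = 750 cm.
Lower bound: ⌈750/330⌉ = 3 stock rods.
A packing using 3 stock rods:
  stock rod 1: 210 + 70 + 50 = 330
  stock rod 2: 190 + 40 = 230
  stock rod 3: 190 = 190
This matches the lower bound, so 3 is optimal.

3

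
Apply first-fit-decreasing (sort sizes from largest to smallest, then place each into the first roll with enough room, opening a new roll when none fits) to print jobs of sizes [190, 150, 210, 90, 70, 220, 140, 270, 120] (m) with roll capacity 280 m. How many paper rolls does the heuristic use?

6

Sorted descending: 270, 220, 210, 190, 150, 140, 120, 90, 70.
  270 → roll 1 (new)  [load 270/280]
  220 → roll 2 (new)  [load 220/280]
  210 → roll 3 (new)  [load 210/280]
  190 → roll 4 (new)  [load 190/280]
  150 → roll 5 (new)  [load 150/280]
  140 → roll 6 (new)  [load 140/280]
  120 → roll 5  [load 270/280]
  90 → roll 4  [load 280/280]
  70 → roll 3  [load 280/280]
6 paper rolls opened.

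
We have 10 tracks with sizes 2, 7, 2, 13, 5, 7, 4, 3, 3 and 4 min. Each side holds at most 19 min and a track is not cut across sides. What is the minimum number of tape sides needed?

3

Total = 13 + 7 + 7 + 5 + 4 + 4 + 3 + 3 + 2 + 2 = 50 min.
Lower bound: ⌈50/19⌉ = 3 tape sides.
A packing using 3 tape sides:
  side 1: 13 + 5 = 18
  side 2: 7 + 7 + 4 = 18
  side 3: 4 + 3 + 3 + 2 + 2 = 14
This matches the lower bound, so 3 is optimal.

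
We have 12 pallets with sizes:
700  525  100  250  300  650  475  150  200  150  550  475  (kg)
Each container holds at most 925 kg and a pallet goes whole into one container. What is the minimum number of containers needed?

Total = 700 + 650 + 550 + 525 + 475 + 475 + 300 + 250 + 200 + 150 + 150 + 100 = 4525 kg.
Lower bound: ⌈4525/925⌉ = 5 containers.
Also, 6 pallets each exceed 925/2 kg, and no two of those can share a container, so at least 6 containers are needed.
A packing using 6 containers:
  container 1: 700 + 200 = 900
  container 2: 650 + 250 = 900
  container 3: 550 + 300 = 850
  container 4: 525 + 150 + 150 + 100 = 925
  container 5: 475 = 475
  container 6: 475 = 475
This matches the lower bound, so 6 is optimal.

6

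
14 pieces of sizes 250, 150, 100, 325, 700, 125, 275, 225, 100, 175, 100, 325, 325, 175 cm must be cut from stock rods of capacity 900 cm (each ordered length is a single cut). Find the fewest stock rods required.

Total = 700 + 325 + 325 + 325 + 275 + 250 + 225 + 175 + 175 + 150 + 125 + 100 + 100 + 100 = 3350 cm.
Lower bound: ⌈3350/900⌉ = 4 stock rods.
A packing using 4 stock rods:
  stock rod 1: 700 + 175 = 875
  stock rod 2: 325 + 325 + 250 = 900
  stock rod 3: 325 + 275 + 225 = 825
  stock rod 4: 175 + 150 + 125 + 100 + 100 + 100 = 750
This matches the lower bound, so 4 is optimal.

4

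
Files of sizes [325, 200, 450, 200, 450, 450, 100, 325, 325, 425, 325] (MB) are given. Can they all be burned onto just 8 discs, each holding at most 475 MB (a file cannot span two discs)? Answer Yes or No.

Total = 3575 MB; ⌈3575/475⌉ = 8.
The bound of 8 does not rule out 8, but exhaustive search shows no assignment into 8 discs of capacity 475 MB exists — the minimum is 9.

No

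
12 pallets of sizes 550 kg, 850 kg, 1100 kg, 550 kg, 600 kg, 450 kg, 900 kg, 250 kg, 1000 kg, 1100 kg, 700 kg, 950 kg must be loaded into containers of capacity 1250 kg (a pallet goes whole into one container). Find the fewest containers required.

Total = 1100 + 1100 + 1000 + 950 + 900 + 850 + 700 + 600 + 550 + 550 + 450 + 250 = 9000 kg.
Lower bound: ⌈9000/1250⌉ = 8 containers.
A packing using 9 containers:
  container 1: 1100 = 1100
  container 2: 1100 = 1100
  container 3: 1000 + 250 = 1250
  container 4: 950 = 950
  container 5: 900 = 900
  container 6: 850 = 850
  container 7: 700 + 550 = 1250
  container 8: 600 + 550 = 1150
  container 9: 450 = 450
No arrangement into 8 containers stays within capacity, so 9 is optimal.

9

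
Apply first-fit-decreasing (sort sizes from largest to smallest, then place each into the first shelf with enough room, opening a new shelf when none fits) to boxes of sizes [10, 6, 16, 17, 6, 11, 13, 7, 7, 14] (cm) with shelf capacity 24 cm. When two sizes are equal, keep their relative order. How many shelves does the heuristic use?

5

Sorted descending: 17, 16, 14, 13, 11, 10, 7, 7, 6, 6.
  17 → shelf 1 (new)  [load 17/24]
  16 → shelf 2 (new)  [load 16/24]
  14 → shelf 3 (new)  [load 14/24]
  13 → shelf 4 (new)  [load 13/24]
  11 → shelf 4  [load 24/24]
  10 → shelf 3  [load 24/24]
  7 → shelf 1  [load 24/24]
  7 → shelf 2  [load 23/24]
  6 → shelf 5 (new)  [load 6/24]
  6 → shelf 5  [load 12/24]
5 shelves opened.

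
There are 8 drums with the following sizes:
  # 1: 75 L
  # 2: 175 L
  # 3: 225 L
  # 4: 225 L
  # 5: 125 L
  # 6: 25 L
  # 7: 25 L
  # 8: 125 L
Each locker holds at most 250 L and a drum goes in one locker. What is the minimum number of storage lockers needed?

Total = 225 + 225 + 175 + 125 + 125 + 75 + 25 + 25 = 1000 L.
Lower bound: ⌈1000/250⌉ = 4 storage lockers.
A packing using 4 storage lockers:
  locker 1: 225 + 25 = 250
  locker 2: 225 + 25 = 250
  locker 3: 175 + 75 = 250
  locker 4: 125 + 125 = 250
This matches the lower bound, so 4 is optimal.

4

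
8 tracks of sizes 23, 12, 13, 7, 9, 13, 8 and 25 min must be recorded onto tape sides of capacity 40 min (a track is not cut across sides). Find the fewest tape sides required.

3

Total = 25 + 23 + 13 + 13 + 12 + 9 + 8 + 7 = 110 min.
Lower bound: ⌈110/40⌉ = 3 tape sides.
A packing using 3 tape sides:
  side 1: 25 + 13 = 38
  side 2: 23 + 13 = 36
  side 3: 12 + 9 + 8 + 7 = 36
This matches the lower bound, so 3 is optimal.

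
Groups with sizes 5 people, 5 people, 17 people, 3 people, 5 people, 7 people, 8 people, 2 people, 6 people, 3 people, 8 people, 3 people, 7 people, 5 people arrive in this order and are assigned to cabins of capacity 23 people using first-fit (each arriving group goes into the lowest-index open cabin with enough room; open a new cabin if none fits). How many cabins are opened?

  5 → cabin 1 (new)  [load 5/23]
  5 → cabin 1  [load 10/23]
  17 → cabin 2 (new)  [load 17/23]
  3 → cabin 1  [load 13/23]
  5 → cabin 1  [load 18/23]
  7 → cabin 3 (new)  [load 7/23]
  8 → cabin 3  [load 15/23]
  2 → cabin 1  [load 20/23]
  6 → cabin 2  [load 23/23]
  3 → cabin 1  [load 23/23]
  8 → cabin 3  [load 23/23]
  3 → cabin 4 (new)  [load 3/23]
  7 → cabin 4  [load 10/23]
  5 → cabin 4  [load 15/23]
4 cabins opened.

4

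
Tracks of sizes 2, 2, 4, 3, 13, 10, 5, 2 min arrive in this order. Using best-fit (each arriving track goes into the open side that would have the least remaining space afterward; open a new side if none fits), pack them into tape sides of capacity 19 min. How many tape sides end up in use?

3

  2 → side 1 (new)  [load 2/19]
  2 → side 1  [load 4/19]
  4 → side 1  [load 8/19]
  3 → side 1  [load 11/19]
  13 → side 2 (new)  [load 13/19]
  10 → side 3 (new)  [load 10/19]
  5 → side 2  [load 18/19]
  2 → side 1  [load 13/19]
3 tape sides opened.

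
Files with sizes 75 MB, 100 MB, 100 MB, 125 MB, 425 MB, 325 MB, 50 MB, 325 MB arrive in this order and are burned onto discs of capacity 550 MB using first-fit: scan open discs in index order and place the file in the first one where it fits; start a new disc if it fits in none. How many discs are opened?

  75 → disc 1 (new)  [load 75/550]
  100 → disc 1  [load 175/550]
  100 → disc 1  [load 275/550]
  125 → disc 1  [load 400/550]
  425 → disc 2 (new)  [load 425/550]
  325 → disc 3 (new)  [load 325/550]
  50 → disc 1  [load 450/550]
  325 → disc 4 (new)  [load 325/550]
4 discs opened.

4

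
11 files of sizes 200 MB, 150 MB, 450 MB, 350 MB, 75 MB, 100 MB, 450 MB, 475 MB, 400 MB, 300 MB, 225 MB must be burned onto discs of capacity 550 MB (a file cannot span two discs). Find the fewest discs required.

Total = 475 + 450 + 450 + 400 + 350 + 300 + 225 + 200 + 150 + 100 + 75 = 3175 MB.
Lower bound: ⌈3175/550⌉ = 6 discs.
A packing using 6 discs:
  disc 1: 475 + 75 = 550
  disc 2: 450 + 100 = 550
  disc 3: 450 = 450
  disc 4: 400 + 150 = 550
  disc 5: 350 + 200 = 550
  disc 6: 300 + 225 = 525
This matches the lower bound, so 6 is optimal.

6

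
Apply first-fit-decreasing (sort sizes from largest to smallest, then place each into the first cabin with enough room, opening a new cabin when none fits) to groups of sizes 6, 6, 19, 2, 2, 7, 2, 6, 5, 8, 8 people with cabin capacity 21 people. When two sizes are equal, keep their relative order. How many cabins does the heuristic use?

4

Sorted descending: 19, 8, 8, 7, 6, 6, 6, 5, 2, 2, 2.
  19 → cabin 1 (new)  [load 19/21]
  8 → cabin 2 (new)  [load 8/21]
  8 → cabin 2  [load 16/21]
  7 → cabin 3 (new)  [load 7/21]
  6 → cabin 3  [load 13/21]
  6 → cabin 3  [load 19/21]
  6 → cabin 4 (new)  [load 6/21]
  5 → cabin 2  [load 21/21]
  2 → cabin 1  [load 21/21]
  2 → cabin 3  [load 21/21]
  2 → cabin 4  [load 8/21]
4 cabins opened.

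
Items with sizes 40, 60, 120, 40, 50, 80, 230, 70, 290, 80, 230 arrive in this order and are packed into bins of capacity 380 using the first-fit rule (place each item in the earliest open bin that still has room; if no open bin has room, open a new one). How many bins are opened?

4

  40 → bin 1 (new)  [load 40/380]
  60 → bin 1  [load 100/380]
  120 → bin 1  [load 220/380]
  40 → bin 1  [load 260/380]
  50 → bin 1  [load 310/380]
  80 → bin 2 (new)  [load 80/380]
  230 → bin 2  [load 310/380]
  70 → bin 1  [load 380/380]
  290 → bin 3 (new)  [load 290/380]
  80 → bin 3  [load 370/380]
  230 → bin 4 (new)  [load 230/380]
4 bins opened.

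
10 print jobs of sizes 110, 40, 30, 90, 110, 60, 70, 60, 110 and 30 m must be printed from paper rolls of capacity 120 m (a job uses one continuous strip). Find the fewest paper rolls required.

7

Total = 110 + 110 + 110 + 90 + 70 + 60 + 60 + 40 + 30 + 30 = 710 m.
Lower bound: ⌈710/120⌉ = 6 paper rolls.
A packing using 7 paper rolls:
  roll 1: 110 = 110
  roll 2: 110 = 110
  roll 3: 110 = 110
  roll 4: 90 + 30 = 120
  roll 5: 70 + 40 = 110
  roll 6: 60 + 60 = 120
  roll 7: 30 = 30
No arrangement into 6 paper rolls stays within capacity, so 7 is optimal.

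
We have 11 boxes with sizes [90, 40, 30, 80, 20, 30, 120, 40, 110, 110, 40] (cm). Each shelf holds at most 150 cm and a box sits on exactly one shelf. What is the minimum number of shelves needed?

Total = 120 + 110 + 110 + 90 + 80 + 40 + 40 + 40 + 30 + 30 + 20 = 710 cm.
Lower bound: ⌈710/150⌉ = 5 shelves.
A packing using 5 shelves:
  shelf 1: 120 + 30 = 150
  shelf 2: 110 + 40 = 150
  shelf 3: 110 + 40 = 150
  shelf 4: 90 + 40 + 20 = 150
  shelf 5: 80 + 30 = 110
This matches the lower bound, so 5 is optimal.

5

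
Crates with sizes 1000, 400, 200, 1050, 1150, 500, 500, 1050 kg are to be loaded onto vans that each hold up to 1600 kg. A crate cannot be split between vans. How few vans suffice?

4

Total = 1150 + 1050 + 1050 + 1000 + 500 + 500 + 400 + 200 = 5850 kg.
Lower bound: ⌈5850/1600⌉ = 4 vans.
A packing using 4 vans:
  van 1: 1150 + 400 = 1550
  van 2: 1050 + 500 = 1550
  van 3: 1050 + 500 = 1550
  van 4: 1000 + 200 = 1200
This matches the lower bound, so 4 is optimal.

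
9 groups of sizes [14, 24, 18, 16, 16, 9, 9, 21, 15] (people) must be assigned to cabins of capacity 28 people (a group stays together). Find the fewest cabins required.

Total = 24 + 21 + 18 + 16 + 16 + 15 + 14 + 9 + 9 = 142 people.
Lower bound: ⌈142/28⌉ = 6 cabins.
A packing using 7 cabins:
  cabin 1: 24 = 24
  cabin 2: 21 = 21
  cabin 3: 18 + 9 = 27
  cabin 4: 16 + 9 = 25
  cabin 5: 16 = 16
  cabin 6: 15 = 15
  cabin 7: 14 = 14
No arrangement into 6 cabins stays within capacity, so 7 is optimal.

7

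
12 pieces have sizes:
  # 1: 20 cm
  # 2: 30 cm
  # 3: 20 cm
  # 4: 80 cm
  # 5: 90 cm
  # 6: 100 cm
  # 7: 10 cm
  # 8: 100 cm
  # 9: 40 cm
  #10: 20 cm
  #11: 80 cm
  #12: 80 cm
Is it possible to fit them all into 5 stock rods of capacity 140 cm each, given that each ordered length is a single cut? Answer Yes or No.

Total = 670 cm; ⌈670/140⌉ = 5.
6 pieces each exceed half the capacity and cannot share a stock rod, forcing at least 6 stock rods.
At least 6 stock rods are required, but only 5 are allowed.

No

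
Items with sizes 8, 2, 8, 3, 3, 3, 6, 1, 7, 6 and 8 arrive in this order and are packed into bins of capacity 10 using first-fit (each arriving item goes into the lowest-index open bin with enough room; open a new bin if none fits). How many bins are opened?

  8 → bin 1 (new)  [load 8/10]
  2 → bin 1  [load 10/10]
  8 → bin 2 (new)  [load 8/10]
  3 → bin 3 (new)  [load 3/10]
  3 → bin 3  [load 6/10]
  3 → bin 3  [load 9/10]
  6 → bin 4 (new)  [load 6/10]
  1 → bin 2  [load 9/10]
  7 → bin 5 (new)  [load 7/10]
  6 → bin 6 (new)  [load 6/10]
  8 → bin 7 (new)  [load 8/10]
7 bins opened.

7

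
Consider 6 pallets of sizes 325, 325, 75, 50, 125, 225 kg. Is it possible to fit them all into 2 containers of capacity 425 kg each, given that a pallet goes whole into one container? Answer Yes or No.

No

Total = 1125 kg; ⌈1125/425⌉ = 3.
At least 3 containers are required, but only 2 are allowed.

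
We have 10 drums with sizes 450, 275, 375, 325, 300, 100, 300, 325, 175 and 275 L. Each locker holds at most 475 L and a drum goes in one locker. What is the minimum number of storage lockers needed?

8

Total = 450 + 375 + 325 + 325 + 300 + 300 + 275 + 275 + 175 + 100 = 2900 L.
Lower bound: ⌈2900/475⌉ = 7 storage lockers.
Also, 8 drums each exceed 475/2 L, and no two of those can share a locker, so at least 8 storage lockers are needed.
A packing using 8 storage lockers:
  locker 1: 450 = 450
  locker 2: 375 + 100 = 475
  locker 3: 325 = 325
  locker 4: 325 = 325
  locker 5: 300 + 175 = 475
  locker 6: 300 = 300
  locker 7: 275 = 275
  locker 8: 275 = 275
This matches the lower bound, so 8 is optimal.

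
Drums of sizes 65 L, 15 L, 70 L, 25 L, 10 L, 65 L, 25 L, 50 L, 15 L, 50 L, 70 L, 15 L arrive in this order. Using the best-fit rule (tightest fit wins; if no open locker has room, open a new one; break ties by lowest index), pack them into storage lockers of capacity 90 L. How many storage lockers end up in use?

  65 → locker 1 (new)  [load 65/90]
  15 → locker 1  [load 80/90]
  70 → locker 2 (new)  [load 70/90]
  25 → locker 3 (new)  [load 25/90]
  10 → locker 1  [load 90/90]
  65 → locker 3  [load 90/90]
  25 → locker 4 (new)  [load 25/90]
  50 → locker 4  [load 75/90]
  15 → locker 4  [load 90/90]
  50 → locker 5 (new)  [load 50/90]
  70 → locker 6 (new)  [load 70/90]
  15 → locker 2  [load 85/90]
6 storage lockers opened.

6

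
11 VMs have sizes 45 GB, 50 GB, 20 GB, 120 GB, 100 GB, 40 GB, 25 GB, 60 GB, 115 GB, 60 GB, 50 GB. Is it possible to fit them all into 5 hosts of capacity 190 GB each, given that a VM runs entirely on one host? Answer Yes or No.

A valid assignment using 4 hosts:
  host 1: 120 + 60 = 180
  host 2: 115 + 60 = 175
  host 3: 100 + 50 + 40 = 190
  host 4: 50 + 45 + 25 + 20 = 140
That uses only 4 ≤ 5, so 5 hosts are enough.

Yes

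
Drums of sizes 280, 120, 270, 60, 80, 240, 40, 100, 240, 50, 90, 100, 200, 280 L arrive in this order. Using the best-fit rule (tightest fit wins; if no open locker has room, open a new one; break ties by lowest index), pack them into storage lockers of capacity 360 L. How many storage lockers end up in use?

  280 → locker 1 (new)  [load 280/360]
  120 → locker 2 (new)  [load 120/360]
  270 → locker 3 (new)  [load 270/360]
  60 → locker 1  [load 340/360]
  80 → locker 3  [load 350/360]
  240 → locker 2  [load 360/360]
  40 → locker 4 (new)  [load 40/360]
  100 → locker 4  [load 140/360]
  240 → locker 5 (new)  [load 240/360]
  50 → locker 5  [load 290/360]
  90 → locker 4  [load 230/360]
  100 → locker 4  [load 330/360]
  200 → locker 6 (new)  [load 200/360]
  280 → locker 7 (new)  [load 280/360]
7 storage lockers opened.

7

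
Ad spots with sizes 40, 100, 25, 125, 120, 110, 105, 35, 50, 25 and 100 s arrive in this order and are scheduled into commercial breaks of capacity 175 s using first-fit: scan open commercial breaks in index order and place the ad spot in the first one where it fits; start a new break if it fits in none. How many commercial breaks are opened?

6

  40 → break 1 (new)  [load 40/175]
  100 → break 1  [load 140/175]
  25 → break 1  [load 165/175]
  125 → break 2 (new)  [load 125/175]
  120 → break 3 (new)  [load 120/175]
  110 → break 4 (new)  [load 110/175]
  105 → break 5 (new)  [load 105/175]
  35 → break 2  [load 160/175]
  50 → break 3  [load 170/175]
  25 → break 4  [load 135/175]
  100 → break 6 (new)  [load 100/175]
6 commercial breaks opened.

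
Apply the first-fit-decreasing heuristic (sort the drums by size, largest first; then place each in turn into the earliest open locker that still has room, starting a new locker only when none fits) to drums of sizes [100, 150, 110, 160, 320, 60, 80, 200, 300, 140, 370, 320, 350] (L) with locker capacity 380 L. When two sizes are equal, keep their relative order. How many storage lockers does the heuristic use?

Sorted descending: 370, 350, 320, 320, 300, 200, 160, 150, 140, 110, 100, 80, 60.
  370 → locker 1 (new)  [load 370/380]
  350 → locker 2 (new)  [load 350/380]
  320 → locker 3 (new)  [load 320/380]
  320 → locker 4 (new)  [load 320/380]
  300 → locker 5 (new)  [load 300/380]
  200 → locker 6 (new)  [load 200/380]
  160 → locker 6  [load 360/380]
  150 → locker 7 (new)  [load 150/380]
  140 → locker 7  [load 290/380]
  110 → locker 8 (new)  [load 110/380]
  100 → locker 8  [load 210/380]
  80 → locker 5  [load 380/380]
  60 → locker 3  [load 380/380]
8 storage lockers opened.

8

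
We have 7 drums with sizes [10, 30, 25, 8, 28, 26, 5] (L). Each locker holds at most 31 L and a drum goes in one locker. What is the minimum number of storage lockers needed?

Total = 30 + 28 + 26 + 25 + 10 + 8 + 5 = 132 L.
Lower bound: ⌈132/31⌉ = 5 storage lockers.
A packing using 5 storage lockers:
  locker 1: 30 = 30
  locker 2: 28 = 28
  locker 3: 26 + 5 = 31
  locker 4: 25 = 25
  locker 5: 10 + 8 = 18
This matches the lower bound, so 5 is optimal.

5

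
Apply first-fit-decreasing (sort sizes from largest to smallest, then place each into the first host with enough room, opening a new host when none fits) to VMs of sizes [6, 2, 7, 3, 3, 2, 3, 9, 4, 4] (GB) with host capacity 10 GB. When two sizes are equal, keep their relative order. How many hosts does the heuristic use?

5

Sorted descending: 9, 7, 6, 4, 4, 3, 3, 3, 2, 2.
  9 → host 1 (new)  [load 9/10]
  7 → host 2 (new)  [load 7/10]
  6 → host 3 (new)  [load 6/10]
  4 → host 3  [load 10/10]
  4 → host 4 (new)  [load 4/10]
  3 → host 2  [load 10/10]
  3 → host 4  [load 7/10]
  3 → host 4  [load 10/10]
  2 → host 5 (new)  [load 2/10]
  2 → host 5  [load 4/10]
5 hosts opened.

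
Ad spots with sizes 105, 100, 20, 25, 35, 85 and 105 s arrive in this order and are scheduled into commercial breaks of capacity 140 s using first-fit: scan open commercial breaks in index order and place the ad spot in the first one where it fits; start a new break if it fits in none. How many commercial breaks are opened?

4

  105 → break 1 (new)  [load 105/140]
  100 → break 2 (new)  [load 100/140]
  20 → break 1  [load 125/140]
  25 → break 2  [load 125/140]
  35 → break 3 (new)  [load 35/140]
  85 → break 3  [load 120/140]
  105 → break 4 (new)  [load 105/140]
4 commercial breaks opened.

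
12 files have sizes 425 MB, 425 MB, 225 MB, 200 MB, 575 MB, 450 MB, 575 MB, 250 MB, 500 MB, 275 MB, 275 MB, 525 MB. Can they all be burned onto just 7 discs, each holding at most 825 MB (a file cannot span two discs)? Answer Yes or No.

A valid assignment using 7 discs:
  disc 1: 575 + 250 = 825
  disc 2: 575 + 225 = 800
  disc 3: 525 + 275 = 800
  disc 4: 500 + 275 = 775
  disc 5: 450 + 200 = 650
  disc 6: 425 = 425
  disc 7: 425 = 425
Every load is within 825 MB, so 7 discs suffice.

Yes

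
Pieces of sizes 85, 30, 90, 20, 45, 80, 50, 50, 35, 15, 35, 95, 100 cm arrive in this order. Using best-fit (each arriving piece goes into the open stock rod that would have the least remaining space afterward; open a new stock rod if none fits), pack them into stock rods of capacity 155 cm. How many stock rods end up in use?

6

  85 → stock rod 1 (new)  [load 85/155]
  30 → stock rod 1  [load 115/155]
  90 → stock rod 2 (new)  [load 90/155]
  20 → stock rod 1  [load 135/155]
  45 → stock rod 2  [load 135/155]
  80 → stock rod 3 (new)  [load 80/155]
  50 → stock rod 3  [load 130/155]
  50 → stock rod 4 (new)  [load 50/155]
  35 → stock rod 4  [load 85/155]
  15 → stock rod 1  [load 150/155]
  35 → stock rod 4  [load 120/155]
  95 → stock rod 5 (new)  [load 95/155]
  100 → stock rod 6 (new)  [load 100/155]
6 stock rods opened.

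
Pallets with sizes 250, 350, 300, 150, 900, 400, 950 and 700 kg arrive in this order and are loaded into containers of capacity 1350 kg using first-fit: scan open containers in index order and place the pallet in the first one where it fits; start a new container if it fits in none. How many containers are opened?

  250 → container 1 (new)  [load 250/1350]
  350 → container 1  [load 600/1350]
  300 → container 1  [load 900/1350]
  150 → container 1  [load 1050/1350]
  900 → container 2 (new)  [load 900/1350]
  400 → container 2  [load 1300/1350]
  950 → container 3 (new)  [load 950/1350]
  700 → container 4 (new)  [load 700/1350]
4 containers opened.

4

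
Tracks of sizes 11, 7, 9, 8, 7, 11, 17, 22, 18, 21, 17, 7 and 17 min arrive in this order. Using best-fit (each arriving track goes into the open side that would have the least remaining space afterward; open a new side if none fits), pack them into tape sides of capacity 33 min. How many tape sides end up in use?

  11 → side 1 (new)  [load 11/33]
  7 → side 1  [load 18/33]
  9 → side 1  [load 27/33]
  8 → side 2 (new)  [load 8/33]
  7 → side 2  [load 15/33]
  11 → side 2  [load 26/33]
  17 → side 3 (new)  [load 17/33]
  22 → side 4 (new)  [load 22/33]
  18 → side 5 (new)  [load 18/33]
  21 → side 6 (new)  [load 21/33]
  17 → side 7 (new)  [load 17/33]
  7 → side 2  [load 33/33]
  17 → side 8 (new)  [load 17/33]
8 tape sides opened.

8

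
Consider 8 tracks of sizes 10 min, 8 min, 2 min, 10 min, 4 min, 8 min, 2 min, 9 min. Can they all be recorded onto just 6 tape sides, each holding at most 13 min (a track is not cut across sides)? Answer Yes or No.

Yes

A valid assignment using 5 tape sides:
  side 1: 10 + 2 = 12
  side 2: 10 + 2 = 12
  side 3: 9 + 4 = 13
  side 4: 8 = 8
  side 5: 8 = 8
That uses only 5 ≤ 6, so 6 tape sides are enough.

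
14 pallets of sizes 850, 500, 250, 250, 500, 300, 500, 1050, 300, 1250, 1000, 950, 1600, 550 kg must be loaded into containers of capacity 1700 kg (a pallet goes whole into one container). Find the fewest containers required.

7

Total = 1600 + 1250 + 1050 + 1000 + 950 + 850 + 550 + 500 + 500 + 500 + 300 + 300 + 250 + 250 = 9850 kg.
Lower bound: ⌈9850/1700⌉ = 6 containers.
A packing using 7 containers:
  container 1: 1600 = 1600
  container 2: 1250 + 300 = 1550
  container 3: 1050 + 550 = 1600
  container 4: 1000 + 500 = 1500
  container 5: 950 + 500 + 250 = 1700
  container 6: 850 + 500 + 300 = 1650
  container 7: 250 = 250
No arrangement into 6 containers stays within capacity, so 7 is optimal.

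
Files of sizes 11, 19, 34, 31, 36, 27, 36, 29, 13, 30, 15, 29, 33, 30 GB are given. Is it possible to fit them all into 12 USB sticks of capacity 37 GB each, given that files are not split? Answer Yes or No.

A valid assignment using 12 USB sticks:
  USB stick 1: 36 = 36
  USB stick 2: 36 = 36
  USB stick 3: 34 = 34
  USB stick 4: 33 = 33
  USB stick 5: 31 = 31
  USB stick 6: 30 = 30
  USB stick 7: 30 = 30
  USB stick 8: 29 = 29
  USB stick 9: 29 = 29
  USB stick 10: 27 = 27
  USB stick 11: 19 + 15 = 34
  USB stick 12: 13 + 11 = 24
Every load is within 37 GB, so 12 USB sticks suffice.

Yes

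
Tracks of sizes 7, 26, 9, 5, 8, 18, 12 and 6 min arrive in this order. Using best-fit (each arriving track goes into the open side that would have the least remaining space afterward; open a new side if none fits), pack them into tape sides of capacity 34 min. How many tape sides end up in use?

  7 → side 1 (new)  [load 7/34]
  26 → side 1  [load 33/34]
  9 → side 2 (new)  [load 9/34]
  5 → side 2  [load 14/34]
  8 → side 2  [load 22/34]
  18 → side 3 (new)  [load 18/34]
  12 → side 2  [load 34/34]
  6 → side 3  [load 24/34]
3 tape sides opened.

3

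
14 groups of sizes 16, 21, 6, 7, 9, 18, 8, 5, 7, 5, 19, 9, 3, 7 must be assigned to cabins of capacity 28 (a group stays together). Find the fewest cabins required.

Total = 21 + 19 + 18 + 16 + 9 + 9 + 8 + 7 + 7 + 7 + 6 + 5 + 5 + 3 = 140.
Lower bound: ⌈140/28⌉ = 5 cabins.
A packing using 5 cabins:
  cabin 1: 21 + 7 = 28
  cabin 2: 19 + 9 = 28
  cabin 3: 18 + 5 + 5 = 28
  cabin 4: 16 + 9 + 3 = 28
  cabin 5: 8 + 7 + 7 + 6 = 28
This matches the lower bound, so 5 is optimal.

5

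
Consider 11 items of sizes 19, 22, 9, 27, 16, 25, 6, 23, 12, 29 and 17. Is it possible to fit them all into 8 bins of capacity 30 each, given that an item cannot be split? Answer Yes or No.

Yes

A valid assignment using 8 bins:
  bin 1: 29 = 29
  bin 2: 27 = 27
  bin 3: 25 = 25
  bin 4: 23 + 6 = 29
  bin 5: 22 = 22
  bin 6: 19 + 9 = 28
  bin 7: 17 + 12 = 29
  bin 8: 16 = 16
Every load is within 30, so 8 bins suffice.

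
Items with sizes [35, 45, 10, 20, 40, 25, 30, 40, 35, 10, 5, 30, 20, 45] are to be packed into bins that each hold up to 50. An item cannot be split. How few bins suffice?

Total = 45 + 45 + 40 + 40 + 35 + 35 + 30 + 30 + 25 + 20 + 20 + 10 + 10 + 5 = 390.
Lower bound: ⌈390/50⌉ = 8 bins.
A packing using 9 bins:
  bin 1: 45 + 5 = 50
  bin 2: 45 = 45
  bin 3: 40 + 10 = 50
  bin 4: 40 + 10 = 50
  bin 5: 35 = 35
  bin 6: 35 = 35
  bin 7: 30 + 20 = 50
  bin 8: 30 + 20 = 50
  bin 9: 25 = 25
No arrangement into 8 bins stays within capacity, so 9 is optimal.

9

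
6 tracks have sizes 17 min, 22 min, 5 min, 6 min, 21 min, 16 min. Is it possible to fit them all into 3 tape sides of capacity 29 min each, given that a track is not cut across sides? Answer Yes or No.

No

Total = 87 min; ⌈87/29⌉ = 3.
4 tracks each exceed half the capacity and cannot share a side, forcing at least 4 tape sides.
At least 4 tape sides are required, but only 3 are allowed.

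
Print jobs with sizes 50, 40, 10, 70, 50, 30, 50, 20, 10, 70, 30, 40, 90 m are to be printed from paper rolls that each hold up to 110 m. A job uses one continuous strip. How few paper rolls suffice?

Total = 90 + 70 + 70 + 50 + 50 + 50 + 40 + 40 + 30 + 30 + 20 + 10 + 10 = 560 m.
Lower bound: ⌈560/110⌉ = 6 paper rolls.
A packing using 6 paper rolls:
  roll 1: 90 + 20 = 110
  roll 2: 70 + 40 = 110
  roll 3: 70 + 40 = 110
  roll 4: 50 + 50 + 10 = 110
  roll 5: 50 + 30 + 30 = 110
  roll 6: 10 = 10
This matches the lower bound, so 6 is optimal.

6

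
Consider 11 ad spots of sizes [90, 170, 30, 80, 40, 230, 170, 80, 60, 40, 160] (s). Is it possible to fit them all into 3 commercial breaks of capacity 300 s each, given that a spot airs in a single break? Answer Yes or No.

No

Total = 1150 s; ⌈1150/300⌉ = 4.
At least 4 commercial breaks are required, but only 3 are allowed.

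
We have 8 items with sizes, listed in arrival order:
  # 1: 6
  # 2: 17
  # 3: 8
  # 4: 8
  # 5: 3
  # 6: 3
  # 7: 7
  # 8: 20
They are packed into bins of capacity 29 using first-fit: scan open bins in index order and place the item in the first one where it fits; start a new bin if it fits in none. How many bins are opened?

  6 → bin 1 (new)  [load 6/29]
  17 → bin 1  [load 23/29]
  8 → bin 2 (new)  [load 8/29]
  8 → bin 2  [load 16/29]
  3 → bin 1  [load 26/29]
  3 → bin 1  [load 29/29]
  7 → bin 2  [load 23/29]
  20 → bin 3 (new)  [load 20/29]
3 bins opened.

3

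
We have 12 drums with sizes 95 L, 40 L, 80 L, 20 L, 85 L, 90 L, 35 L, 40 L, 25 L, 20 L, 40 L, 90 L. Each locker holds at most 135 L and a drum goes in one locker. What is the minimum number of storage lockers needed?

5

Total = 95 + 90 + 90 + 85 + 80 + 40 + 40 + 40 + 35 + 25 + 20 + 20 = 660 L.
Lower bound: ⌈660/135⌉ = 5 storage lockers.
A packing using 5 storage lockers:
  locker 1: 95 + 40 = 135
  locker 2: 90 + 40 = 130
  locker 3: 90 + 40 = 130
  locker 4: 85 + 25 + 20 = 130
  locker 5: 80 + 35 + 20 = 135
This matches the lower bound, so 5 is optimal.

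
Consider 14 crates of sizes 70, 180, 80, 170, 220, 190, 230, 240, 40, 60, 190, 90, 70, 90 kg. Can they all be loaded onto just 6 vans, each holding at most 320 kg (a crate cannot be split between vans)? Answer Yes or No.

No

Total = 1920 kg; ⌈1920/320⌉ = 6.
7 crates each exceed half the capacity and cannot share a van, forcing at least 7 vans.
At least 7 vans are required, but only 6 are allowed.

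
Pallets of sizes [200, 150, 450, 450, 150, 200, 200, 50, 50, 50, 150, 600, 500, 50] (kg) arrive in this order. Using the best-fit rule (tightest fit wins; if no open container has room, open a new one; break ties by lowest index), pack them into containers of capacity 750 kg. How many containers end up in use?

  200 → container 1 (new)  [load 200/750]
  150 → container 1  [load 350/750]
  450 → container 2 (new)  [load 450/750]
  450 → container 3 (new)  [load 450/750]
  150 → container 2  [load 600/750]
  200 → container 3  [load 650/750]
  200 → container 1  [load 550/750]
  50 → container 3  [load 700/750]
  50 → container 3  [load 750/750]
  50 → container 2  [load 650/750]
  150 → container 1  [load 700/750]
  600 → container 4 (new)  [load 600/750]
  500 → container 5 (new)  [load 500/750]
  50 → container 1  [load 750/750]
5 containers opened.

5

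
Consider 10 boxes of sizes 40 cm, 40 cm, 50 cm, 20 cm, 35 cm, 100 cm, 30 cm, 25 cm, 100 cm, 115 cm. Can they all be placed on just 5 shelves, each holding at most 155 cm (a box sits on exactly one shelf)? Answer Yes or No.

A valid assignment using 4 shelves:
  shelf 1: 115 + 40 = 155
  shelf 2: 100 + 50 = 150
  shelf 3: 100 + 40 = 140
  shelf 4: 35 + 30 + 25 + 20 = 110
That uses only 4 ≤ 5, so 5 shelves are enough.

Yes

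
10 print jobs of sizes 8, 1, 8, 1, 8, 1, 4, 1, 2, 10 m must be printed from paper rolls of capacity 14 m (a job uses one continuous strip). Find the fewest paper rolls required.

Total = 10 + 8 + 8 + 8 + 4 + 2 + 1 + 1 + 1 + 1 = 44 m.
Lower bound: ⌈44/14⌉ = 4 paper rolls.
A packing using 4 paper rolls:
  roll 1: 10 + 4 = 14
  roll 2: 8 + 2 + 1 + 1 + 1 + 1 = 14
  roll 3: 8 = 8
  roll 4: 8 = 8
This matches the lower bound, so 4 is optimal.

4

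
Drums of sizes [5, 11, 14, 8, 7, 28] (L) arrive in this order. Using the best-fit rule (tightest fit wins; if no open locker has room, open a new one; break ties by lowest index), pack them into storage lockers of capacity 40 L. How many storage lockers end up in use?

2

  5 → locker 1 (new)  [load 5/40]
  11 → locker 1  [load 16/40]
  14 → locker 1  [load 30/40]
  8 → locker 1  [load 38/40]
  7 → locker 2 (new)  [load 7/40]
  28 → locker 2  [load 35/40]
2 storage lockers opened.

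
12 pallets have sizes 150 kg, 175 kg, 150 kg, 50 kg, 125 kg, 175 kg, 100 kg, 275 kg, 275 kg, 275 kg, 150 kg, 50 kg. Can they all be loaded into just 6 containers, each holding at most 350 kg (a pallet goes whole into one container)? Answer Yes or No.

Total = 1950 kg; ⌈1950/350⌉ = 6.
The bound of 6 does not rule out 6, but exhaustive search shows no assignment into 6 containers of capacity 350 kg exists — the minimum is 7.

No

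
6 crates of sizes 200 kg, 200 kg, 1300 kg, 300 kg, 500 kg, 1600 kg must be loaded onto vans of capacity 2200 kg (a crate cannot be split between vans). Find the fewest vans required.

2

Total = 1600 + 1300 + 500 + 300 + 200 + 200 = 4100 kg.
Lower bound: ⌈4100/2200⌉ = 2 vans.
A packing using 2 vans:
  van 1: 1600 + 500 = 2100
  van 2: 1300 + 300 + 200 + 200 = 2000
This matches the lower bound, so 2 is optimal.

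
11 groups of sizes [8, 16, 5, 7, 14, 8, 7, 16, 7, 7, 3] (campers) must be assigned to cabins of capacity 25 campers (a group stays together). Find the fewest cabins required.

5

Total = 16 + 16 + 14 + 8 + 8 + 7 + 7 + 7 + 7 + 5 + 3 = 98 campers.
Lower bound: ⌈98/25⌉ = 4 cabins.
A packing using 5 cabins:
  cabin 1: 16 + 8 = 24
  cabin 2: 16 + 8 = 24
  cabin 3: 14 + 7 + 3 = 24
  cabin 4: 7 + 7 + 7 = 21
  cabin 5: 5 = 5
No arrangement into 4 cabins stays within capacity, so 5 is optimal.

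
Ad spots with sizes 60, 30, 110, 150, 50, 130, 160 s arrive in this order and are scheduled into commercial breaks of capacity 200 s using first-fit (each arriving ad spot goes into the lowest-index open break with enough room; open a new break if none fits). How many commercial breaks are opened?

  60 → break 1 (new)  [load 60/200]
  30 → break 1  [load 90/200]
  110 → break 1  [load 200/200]
  150 → break 2 (new)  [load 150/200]
  50 → break 2  [load 200/200]
  130 → break 3 (new)  [load 130/200]
  160 → break 4 (new)  [load 160/200]
4 commercial breaks opened.

4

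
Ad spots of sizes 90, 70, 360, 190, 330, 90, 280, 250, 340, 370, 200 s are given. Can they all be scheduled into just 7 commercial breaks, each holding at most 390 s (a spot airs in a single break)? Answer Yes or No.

Total = 2570 s; ⌈2570/390⌉ = 7.
The bound of 7 does not rule out 7, but exhaustive search shows no assignment into 7 commercial breaks of capacity 390 s exists — the minimum is 8.

No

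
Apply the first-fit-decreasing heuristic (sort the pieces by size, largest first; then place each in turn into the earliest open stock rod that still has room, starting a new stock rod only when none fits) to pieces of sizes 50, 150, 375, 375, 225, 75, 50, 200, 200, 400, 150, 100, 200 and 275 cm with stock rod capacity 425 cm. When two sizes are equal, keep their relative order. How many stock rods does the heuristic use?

Sorted descending: 400, 375, 375, 275, 225, 200, 200, 200, 150, 150, 100, 75, 50, 50.
  400 → stock rod 1 (new)  [load 400/425]
  375 → stock rod 2 (new)  [load 375/425]
  375 → stock rod 3 (new)  [load 375/425]
  275 → stock rod 4 (new)  [load 275/425]
  225 → stock rod 5 (new)  [load 225/425]
  200 → stock rod 5  [load 425/425]
  200 → stock rod 6 (new)  [load 200/425]
  200 → stock rod 6  [load 400/425]
  150 → stock rod 4  [load 425/425]
  150 → stock rod 7 (new)  [load 150/425]
  100 → stock rod 7  [load 250/425]
  75 → stock rod 7  [load 325/425]
  50 → stock rod 2  [load 425/425]
  50 → stock rod 3  [load 425/425]
7 stock rods opened.

7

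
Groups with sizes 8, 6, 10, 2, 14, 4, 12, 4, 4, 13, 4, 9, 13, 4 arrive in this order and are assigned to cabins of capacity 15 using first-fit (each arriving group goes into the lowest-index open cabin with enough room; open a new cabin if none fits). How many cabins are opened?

  8 → cabin 1 (new)  [load 8/15]
  6 → cabin 1  [load 14/15]
  10 → cabin 2 (new)  [load 10/15]
  2 → cabin 2  [load 12/15]
  14 → cabin 3 (new)  [load 14/15]
  4 → cabin 4 (new)  [load 4/15]
  12 → cabin 5 (new)  [load 12/15]
  4 → cabin 4  [load 8/15]
  4 → cabin 4  [load 12/15]
  13 → cabin 6 (new)  [load 13/15]
  4 → cabin 7 (new)  [load 4/15]
  9 → cabin 7  [load 13/15]
  13 → cabin 8 (new)  [load 13/15]
  4 → cabin 9 (new)  [load 4/15]
9 cabins opened.

9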